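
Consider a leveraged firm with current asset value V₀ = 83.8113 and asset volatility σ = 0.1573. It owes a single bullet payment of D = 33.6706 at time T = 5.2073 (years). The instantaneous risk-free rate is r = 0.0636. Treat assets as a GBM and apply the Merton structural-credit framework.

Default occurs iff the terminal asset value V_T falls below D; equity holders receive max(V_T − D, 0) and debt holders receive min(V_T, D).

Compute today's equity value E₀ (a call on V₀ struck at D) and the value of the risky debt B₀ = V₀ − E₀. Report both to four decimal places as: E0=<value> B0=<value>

d₁ = [ln(V₀/D) + (r + σ²/2)T] / (σ√T)
   = [ln(83.8113/33.6706) + (0.0636 + 0.5·0.1573²)·5.2073] / (0.1573·√5.2073)
   = [0.911943 + 0.395607] / 0.358951 = 3.642699
d₂ = d₁ − σ√T = 3.642699 − 0.358951 = 3.283748
N(d₁) = 0.999865,  N(d₂) = 0.999488,  e^(−rT) = 0.718073
E₀ = V₀·N(d₁) − D·e^(−rT)·N(d₂)
   = 83.8113·0.999865 − 33.6706·0.718073·0.999488 = 59.634435
B₀ = V₀ − E₀ = 83.8113 − 59.634435 = 24.176865

E0=59.6344 B0=24.1769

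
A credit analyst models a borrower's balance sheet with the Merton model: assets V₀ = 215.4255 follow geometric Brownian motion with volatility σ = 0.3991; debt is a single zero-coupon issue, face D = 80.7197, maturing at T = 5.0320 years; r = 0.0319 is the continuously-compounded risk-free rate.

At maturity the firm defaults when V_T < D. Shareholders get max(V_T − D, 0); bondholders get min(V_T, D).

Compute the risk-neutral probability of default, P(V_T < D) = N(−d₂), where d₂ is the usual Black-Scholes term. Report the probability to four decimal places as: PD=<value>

d₁ = [ln(V₀/D) + (r + σ²/2)T] / (σ√T)
   = [ln(215.4255/80.7197) + (0.0319 + 0.5·0.3991²)·5.0320] / (0.3991·√5.0320)
   = [0.981632 + 0.561271] / 0.895266 = 1.723403
d₂ = d₁ − σ√T = 1.723403 − 0.895266 = 0.828137
risk-neutral PD = N(−d₂) = N(-0.828137) = 0.203796

PD=0.2038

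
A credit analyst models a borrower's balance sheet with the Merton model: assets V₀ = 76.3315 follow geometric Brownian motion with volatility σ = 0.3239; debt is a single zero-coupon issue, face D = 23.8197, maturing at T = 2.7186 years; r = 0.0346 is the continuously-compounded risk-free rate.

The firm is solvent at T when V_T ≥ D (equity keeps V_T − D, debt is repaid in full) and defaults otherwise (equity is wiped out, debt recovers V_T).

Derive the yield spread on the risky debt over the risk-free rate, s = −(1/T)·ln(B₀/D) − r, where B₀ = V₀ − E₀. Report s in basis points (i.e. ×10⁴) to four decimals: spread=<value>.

spread=11.1015

d₁ = [ln(V₀/D) + (r + σ²/2)T] / (σ√T)
   = [ln(76.3315/23.8197) + (0.0346 + 0.5·0.3239²)·2.7186] / (0.3239·√2.7186)
   = [1.164573 + 0.236669] / 0.534052 = 2.623793
d₂ = d₁ − σ√T = 2.623793 − 0.534052 = 2.089741
N(d₁) = 0.995652,  N(d₂) = 0.981679,  e^(−rT) = 0.910225
E₀ = V₀·N(d₁) − D·e^(−rT)·N(d₂)
   = 76.3315·0.995652 − 23.8197·0.910225·0.981679 = 54.715552
B₀ = V₀ − E₀ = 76.3315 − 54.715552 = 21.615948
spread = −(1/T)·ln(B₀/D) − r = −(1/2.7186)·ln(21.615948/23.8197) − 0.0346 = 0.00111015
in basis points: 0.00111015 × 10⁴ = 11.1015 bp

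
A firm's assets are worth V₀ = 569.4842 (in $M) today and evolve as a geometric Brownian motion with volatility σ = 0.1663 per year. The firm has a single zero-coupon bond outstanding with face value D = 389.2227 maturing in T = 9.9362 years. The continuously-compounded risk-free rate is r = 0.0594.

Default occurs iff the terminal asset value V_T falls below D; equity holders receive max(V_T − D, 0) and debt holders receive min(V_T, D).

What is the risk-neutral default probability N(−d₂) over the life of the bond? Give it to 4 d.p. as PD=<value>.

PD=0.0559

d₁ = [ln(V₀/D) + (r + σ²/2)T] / (σ√T)
   = [ln(569.4842/389.2227) + (0.0594 + 0.5·0.1663²)·9.9362] / (0.1663·√9.9362)
   = [0.380579 + 0.727607] / 0.524207 = 2.114025
d₂ = d₁ − σ√T = 2.114025 − 0.524207 = 1.589819
risk-neutral PD = N(−d₂) = N(-1.589819) = 0.055938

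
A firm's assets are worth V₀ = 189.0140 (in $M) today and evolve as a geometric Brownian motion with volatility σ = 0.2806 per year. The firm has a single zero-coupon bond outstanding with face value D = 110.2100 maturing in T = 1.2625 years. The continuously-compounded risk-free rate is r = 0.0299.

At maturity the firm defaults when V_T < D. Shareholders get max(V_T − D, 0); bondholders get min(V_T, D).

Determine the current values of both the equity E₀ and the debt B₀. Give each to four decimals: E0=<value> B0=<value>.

d₁ = [ln(V₀/D) + (r + σ²/2)T] / (σ√T)
   = [ln(189.0140/110.2100) + (0.0299 + 0.5·0.2806²)·1.2625] / (0.2806·√1.2625)
   = [0.539433 + 0.087451] / 0.315285 = 1.988310
d₂ = d₁ − σ√T = 1.988310 − 0.315285 = 1.673025
N(d₁) = 0.976611,  N(d₂) = 0.952839,  e^(−rT) = 0.962955
E₀ = V₀·N(d₁) − D·e^(−rT)·N(d₂)
   = 189.0140·0.976611 − 110.2100·0.962955·0.952839 = 83.471040
B₀ = V₀ − E₀ = 189.0140 − 83.471040 = 105.542960

E0=83.4710 B0=105.5430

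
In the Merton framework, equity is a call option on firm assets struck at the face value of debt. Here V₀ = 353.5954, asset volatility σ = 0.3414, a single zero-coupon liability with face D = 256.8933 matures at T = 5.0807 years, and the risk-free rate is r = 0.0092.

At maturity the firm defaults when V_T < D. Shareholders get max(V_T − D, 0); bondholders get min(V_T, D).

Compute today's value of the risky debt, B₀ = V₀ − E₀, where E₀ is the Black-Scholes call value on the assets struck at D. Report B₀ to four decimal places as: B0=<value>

d₁ = [ln(V₀/D) + (r + σ²/2)T] / (σ√T)
   = [ln(353.5954/256.8933) + (0.0092 + 0.5·0.3414²)·5.0807] / (0.3414·√5.0807)
   = [0.319492 + 0.342830] / 0.769530 = 0.860685
d₂ = d₁ − σ√T = 0.860685 − 0.769530 = 0.091156
N(d₁) = 0.805294,  N(d₂) = 0.536316,  e^(−rT) = 0.954333
E₀ = V₀·N(d₁) − D·e^(−rT)·N(d₂)
   = 353.5954·0.805294 − 256.8933·0.954333·0.536316 = 153.264269
B₀ = V₀ − E₀ = 353.5954 − 153.264269 = 200.331131

B0=200.3311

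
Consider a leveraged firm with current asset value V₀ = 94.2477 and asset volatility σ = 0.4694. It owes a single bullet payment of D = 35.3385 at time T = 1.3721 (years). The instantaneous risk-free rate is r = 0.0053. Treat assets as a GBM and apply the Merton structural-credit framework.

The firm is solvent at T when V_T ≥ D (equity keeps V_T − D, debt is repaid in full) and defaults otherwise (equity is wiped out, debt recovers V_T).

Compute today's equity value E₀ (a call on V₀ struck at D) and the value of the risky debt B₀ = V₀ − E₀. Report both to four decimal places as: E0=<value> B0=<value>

E0=59.6068 B0=34.6409

d₁ = [ln(V₀/D) + (r + σ²/2)T] / (σ√T)
   = [ln(94.2477/35.3385) + (0.0053 + 0.5·0.4694²)·1.3721] / (0.4694·√1.3721)
   = [0.980953 + 0.158434] / 0.549840 = 2.072218
d₂ = d₁ − σ√T = 2.072218 − 0.549840 = 1.522378
N(d₁) = 0.980877,  N(d₂) = 0.936043,  e^(−rT) = 0.992754
E₀ = V₀·N(d₁) − D·e^(−rT)·N(d₂)
   = 94.2477·0.980877 − 35.3385·0.992754·0.936043 = 59.606770
B₀ = V₀ − E₀ = 94.2477 − 59.606770 = 34.640930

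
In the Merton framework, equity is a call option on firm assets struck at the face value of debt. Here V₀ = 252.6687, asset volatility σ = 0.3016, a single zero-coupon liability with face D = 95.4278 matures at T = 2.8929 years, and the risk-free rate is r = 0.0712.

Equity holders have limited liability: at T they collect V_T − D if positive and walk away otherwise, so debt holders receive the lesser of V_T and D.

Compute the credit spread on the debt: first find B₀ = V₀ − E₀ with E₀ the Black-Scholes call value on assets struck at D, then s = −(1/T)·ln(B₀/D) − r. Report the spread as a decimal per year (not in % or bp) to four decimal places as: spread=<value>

spread=0.0011

d₁ = [ln(V₀/D) + (r + σ²/2)T] / (σ√T)
   = [ln(252.6687/95.4278) + (0.0712 + 0.5·0.3016²)·2.8929] / (0.3016·√2.8929)
   = [0.973709 + 0.337547] / 0.512977 = 2.556169
d₂ = d₁ − σ√T = 2.556169 − 0.512977 = 2.043192
N(d₁) = 0.994708,  N(d₂) = 0.979483,  e^(−rT) = 0.813854
E₀ = V₀·N(d₁) − D·e^(−rT)·N(d₂)
   = 252.6687·0.994708 − 95.4278·0.813854·0.979483 = 175.260817
B₀ = V₀ − E₀ = 252.6687 − 175.260817 = 77.407883
spread = −(1/T)·ln(B₀/D) − r = −(1/2.8929)·ln(77.407883/95.4278) − 0.0712 = 0.00114309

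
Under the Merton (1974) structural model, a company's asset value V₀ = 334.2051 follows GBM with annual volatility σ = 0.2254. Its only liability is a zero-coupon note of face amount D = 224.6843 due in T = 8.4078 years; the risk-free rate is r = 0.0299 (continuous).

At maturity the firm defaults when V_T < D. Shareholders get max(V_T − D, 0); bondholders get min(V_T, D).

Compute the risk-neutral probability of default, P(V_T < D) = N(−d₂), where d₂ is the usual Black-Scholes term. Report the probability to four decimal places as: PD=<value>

d₁ = [ln(V₀/D) + (r + σ²/2)T] / (σ√T)
   = [ln(334.2051/224.6843) + (0.0299 + 0.5·0.2254²)·8.4078] / (0.2254·√8.4078)
   = [0.397059 + 0.464973] / 0.653574 = 1.318949
d₂ = d₁ − σ√T = 1.318949 − 0.653574 = 0.665375
risk-neutral PD = N(−d₂) = N(-0.665375) = 0.252905

PD=0.2529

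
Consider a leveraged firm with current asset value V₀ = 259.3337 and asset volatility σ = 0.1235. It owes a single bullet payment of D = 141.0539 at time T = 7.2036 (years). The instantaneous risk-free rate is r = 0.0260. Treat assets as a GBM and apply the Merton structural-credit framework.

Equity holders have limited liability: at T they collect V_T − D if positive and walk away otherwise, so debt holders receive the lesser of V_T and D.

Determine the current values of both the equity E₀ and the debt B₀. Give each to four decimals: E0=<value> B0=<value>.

E0=142.5260 B0=116.8077

d₁ = [ln(V₀/D) + (r + σ²/2)T] / (σ√T)
   = [ln(259.3337/141.0539) + (0.0260 + 0.5·0.1235²)·7.2036] / (0.1235·√7.2036)
   = [0.608974 + 0.242229] / 0.331468 = 2.567978
d₂ = d₁ − σ√T = 2.567978 − 0.331468 = 2.236510
N(d₁) = 0.994885,  N(d₂) = 0.987341,  e^(−rT) = 0.829200
E₀ = V₀·N(d₁) − D·e^(−rT)·N(d₂)
   = 259.3337·0.994885 − 141.0539·0.829200·0.987341 = 142.526006
B₀ = V₀ − E₀ = 259.3337 − 142.526006 = 116.807694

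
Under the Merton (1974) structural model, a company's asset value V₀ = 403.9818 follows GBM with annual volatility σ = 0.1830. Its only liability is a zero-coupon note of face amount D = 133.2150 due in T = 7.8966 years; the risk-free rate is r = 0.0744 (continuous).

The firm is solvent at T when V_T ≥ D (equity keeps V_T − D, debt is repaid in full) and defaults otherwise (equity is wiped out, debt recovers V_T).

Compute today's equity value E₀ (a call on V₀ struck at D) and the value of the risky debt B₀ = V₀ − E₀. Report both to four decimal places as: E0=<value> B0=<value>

d₁ = [ln(V₀/D) + (r + σ²/2)T] / (σ√T)
   = [ln(403.9818/133.2150) + (0.0744 + 0.5·0.1830²)·7.8966] / (0.1830·√7.8966)
   = [1.109405 + 0.719732] / 0.514246 = 3.556928
d₂ = d₁ − σ√T = 3.556928 − 0.514246 = 3.042682
N(d₁) = 0.999812,  N(d₂) = 0.998828,  e^(−rT) = 0.555711
E₀ = V₀·N(d₁) − D·e^(−rT)·N(d₂)
   = 403.9818·0.999812 − 133.2150·0.555711·0.998828 = 329.963771
B₀ = V₀ − E₀ = 403.9818 − 329.963771 = 74.018029

E0=329.9638 B0=74.0180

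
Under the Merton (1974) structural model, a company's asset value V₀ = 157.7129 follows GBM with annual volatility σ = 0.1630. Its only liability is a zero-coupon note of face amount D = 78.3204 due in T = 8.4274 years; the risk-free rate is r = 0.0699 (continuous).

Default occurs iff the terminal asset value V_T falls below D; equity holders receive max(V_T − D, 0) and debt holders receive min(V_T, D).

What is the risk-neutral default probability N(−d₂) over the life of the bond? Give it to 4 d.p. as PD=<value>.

PD=0.0064

d₁ = [ln(V₀/D) + (r + σ²/2)T] / (σ√T)
   = [ln(157.7129/78.3204) + (0.0699 + 0.5·0.1630²)·8.4274] / (0.1630·√8.4274)
   = [0.699968 + 0.701029] / 0.473189 = 2.960758
d₂ = d₁ − σ√T = 2.960758 − 0.473189 = 2.487569
risk-neutral PD = N(−d₂) = N(-2.487569) = 0.006431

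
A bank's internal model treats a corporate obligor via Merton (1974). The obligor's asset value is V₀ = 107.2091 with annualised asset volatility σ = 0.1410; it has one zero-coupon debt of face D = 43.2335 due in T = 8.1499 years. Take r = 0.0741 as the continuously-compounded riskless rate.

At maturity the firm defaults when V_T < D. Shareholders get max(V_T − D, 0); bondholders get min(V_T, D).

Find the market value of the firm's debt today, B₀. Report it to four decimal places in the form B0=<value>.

d₁ = [ln(V₀/D) + (r + σ²/2)T] / (σ√T)
   = [ln(107.2091/43.2335) + (0.0741 + 0.5·0.1410²)·8.1499] / (0.1410·√8.1499)
   = [0.908165 + 0.684922] / 0.402527 = 3.957713
d₂ = d₁ − σ√T = 3.957713 − 0.402527 = 3.555186
N(d₁) = 0.999962,  N(d₂) = 0.999811,  e^(−rT) = 0.546671
E₀ = V₀·N(d₁) − D·e^(−rT)·N(d₂)
   = 107.2091·0.999962 − 43.2335·0.546671·0.999811 = 83.574994
B₀ = V₀ − E₀ = 107.2091 − 83.574994 = 23.634106

B0=23.6341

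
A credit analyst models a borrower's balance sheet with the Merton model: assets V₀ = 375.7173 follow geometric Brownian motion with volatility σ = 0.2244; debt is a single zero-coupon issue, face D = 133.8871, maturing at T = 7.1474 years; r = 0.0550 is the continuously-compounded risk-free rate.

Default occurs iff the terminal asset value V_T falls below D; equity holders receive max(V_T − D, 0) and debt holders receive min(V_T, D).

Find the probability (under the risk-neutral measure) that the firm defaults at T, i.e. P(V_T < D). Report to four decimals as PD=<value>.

d₁ = [ln(V₀/D) + (r + σ²/2)T] / (σ√T)
   = [ln(375.7173/133.8871) + (0.0550 + 0.5·0.2244²)·7.1474] / (0.2244·√7.1474)
   = [1.031840 + 0.573062] / 0.599925 = 2.675172
d₂ = d₁ − σ√T = 2.675172 − 0.599925 = 2.075247
risk-neutral PD = N(−d₂) = N(-2.075247) = 0.018982

PD=0.0190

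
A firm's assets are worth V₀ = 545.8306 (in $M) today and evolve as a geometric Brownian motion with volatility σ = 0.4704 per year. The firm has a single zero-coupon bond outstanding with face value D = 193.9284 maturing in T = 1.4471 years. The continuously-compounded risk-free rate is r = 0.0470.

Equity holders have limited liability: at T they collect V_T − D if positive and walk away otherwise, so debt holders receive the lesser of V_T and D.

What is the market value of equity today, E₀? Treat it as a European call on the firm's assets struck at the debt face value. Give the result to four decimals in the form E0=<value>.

E0=366.3309

d₁ = [ln(V₀/D) + (r + σ²/2)T] / (σ√T)
   = [ln(545.8306/193.9284) + (0.0470 + 0.5·0.4704²)·1.4471] / (0.4704·√1.4471)
   = [1.034820 + 0.228118] / 0.565870 = 2.231852
d₂ = d₁ − σ√T = 2.231852 − 0.565870 = 1.665982
N(d₁) = 0.987188,  N(d₂) = 0.952141,  e^(−rT) = 0.934248
E₀ = V₀·N(d₁) − D·e^(−rT)·N(d₂)
   = 545.8306·0.987188 − 193.9284·0.934248·0.952141 = 366.330923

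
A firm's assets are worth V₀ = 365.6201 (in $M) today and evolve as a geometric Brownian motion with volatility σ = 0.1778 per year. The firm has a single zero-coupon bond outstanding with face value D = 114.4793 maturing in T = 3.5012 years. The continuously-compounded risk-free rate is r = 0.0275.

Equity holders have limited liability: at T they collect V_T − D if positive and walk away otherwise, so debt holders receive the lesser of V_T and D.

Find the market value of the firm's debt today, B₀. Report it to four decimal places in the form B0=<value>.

d₁ = [ln(V₀/D) + (r + σ²/2)T] / (σ√T)
   = [ln(365.6201/114.4793) + (0.0275 + 0.5·0.1778²)·3.5012] / (0.1778·√3.5012)
   = [1.161201 + 0.151624] / 0.332690 = 3.946087
d₂ = d₁ − σ√T = 3.946087 − 0.332690 = 3.613397
N(d₁) = 0.999960,  N(d₂) = 0.999849,  e^(−rT) = 0.908207
E₀ = V₀·N(d₁) − D·e^(−rT)·N(d₂)
   = 365.6201·0.999960 − 114.4793·0.908207·0.999849 = 261.650392
B₀ = V₀ − E₀ = 365.6201 − 261.650392 = 103.969708

B0=103.9697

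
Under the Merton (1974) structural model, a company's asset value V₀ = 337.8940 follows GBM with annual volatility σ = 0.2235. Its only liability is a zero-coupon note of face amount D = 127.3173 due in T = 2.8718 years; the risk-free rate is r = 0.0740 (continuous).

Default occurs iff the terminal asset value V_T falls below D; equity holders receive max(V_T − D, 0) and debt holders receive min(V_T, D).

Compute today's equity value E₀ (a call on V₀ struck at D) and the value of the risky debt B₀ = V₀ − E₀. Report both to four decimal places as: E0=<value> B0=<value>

d₁ = [ln(V₀/D) + (r + σ²/2)T] / (σ√T)
   = [ln(337.8940/127.3173) + (0.0740 + 0.5·0.2235²)·2.8718] / (0.2235·√2.8718)
   = [0.976050 + 0.284240] / 0.378752 = 3.327482
d₂ = d₁ − σ√T = 3.327482 − 0.378752 = 2.948730
N(d₁) = 0.999562,  N(d₂) = 0.998405,  e^(−rT) = 0.808550
E₀ = V₀·N(d₁) − D·e^(−rT)·N(d₂)
   = 337.8940·0.999562 − 127.3173·0.808550·0.998405 = 234.967822
B₀ = V₀ − E₀ = 337.8940 − 234.967822 = 102.926178

E0=234.9678 B0=102.9262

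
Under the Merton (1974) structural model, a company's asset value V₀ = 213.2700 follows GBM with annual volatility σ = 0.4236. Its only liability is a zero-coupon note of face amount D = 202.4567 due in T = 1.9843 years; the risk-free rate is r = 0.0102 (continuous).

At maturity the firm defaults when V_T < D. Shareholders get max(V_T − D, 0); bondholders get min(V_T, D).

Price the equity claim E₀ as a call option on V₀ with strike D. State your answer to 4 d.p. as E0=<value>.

d₁ = [ln(V₀/D) + (r + σ²/2)T] / (σ√T)
   = [ln(213.2700/202.4567) + (0.0102 + 0.5·0.4236²)·1.9843] / (0.4236·√1.9843)
   = [0.052033 + 0.198268] / 0.596705 = 0.419472
d₂ = d₁ − σ√T = 0.419472 − 0.596705 = -0.177233
N(d₁) = 0.662564,  N(d₂) = 0.429663,  e^(−rT) = 0.979964
E₀ = V₀·N(d₁) − D·e^(−rT)·N(d₂)
   = 213.2700·0.662564 − 202.4567·0.979964·0.429663 = 56.059941

E0=56.0599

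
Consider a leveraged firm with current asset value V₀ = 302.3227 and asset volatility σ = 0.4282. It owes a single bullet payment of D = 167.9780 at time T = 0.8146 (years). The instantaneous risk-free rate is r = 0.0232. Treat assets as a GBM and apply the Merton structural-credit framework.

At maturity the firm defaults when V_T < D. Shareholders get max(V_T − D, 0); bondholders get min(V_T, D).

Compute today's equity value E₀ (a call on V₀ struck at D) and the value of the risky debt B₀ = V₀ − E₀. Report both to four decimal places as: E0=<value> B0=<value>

d₁ = [ln(V₀/D) + (r + σ²/2)T] / (σ√T)
   = [ln(302.3227/167.9780) + (0.0232 + 0.5·0.4282²)·0.8146] / (0.4282·√0.8146)
   = [0.587662 + 0.093579] / 0.386473 = 1.762715
d₂ = d₁ − σ√T = 1.762715 − 0.386473 = 1.376242
N(d₁) = 0.961026,  N(d₂) = 0.915627,  e^(−rT) = 0.981279
E₀ = V₀·N(d₁) − D·e^(−rT)·N(d₂)
   = 302.3227·0.961026 − 167.9780·0.981279·0.915627 = 139.614177
B₀ = V₀ − E₀ = 302.3227 − 139.614177 = 162.708523

E0=139.6142 B0=162.7085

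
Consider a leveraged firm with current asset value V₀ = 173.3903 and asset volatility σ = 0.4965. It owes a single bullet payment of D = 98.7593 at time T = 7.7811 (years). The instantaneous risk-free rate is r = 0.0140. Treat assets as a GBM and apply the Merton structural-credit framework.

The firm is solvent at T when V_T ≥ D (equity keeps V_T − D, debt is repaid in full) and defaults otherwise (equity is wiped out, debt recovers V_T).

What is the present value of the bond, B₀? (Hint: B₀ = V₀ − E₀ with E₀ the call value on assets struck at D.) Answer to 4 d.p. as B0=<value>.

B0=57.7247

d₁ = [ln(V₀/D) + (r + σ²/2)T] / (σ√T)
   = [ln(173.3903/98.7593) + (0.0140 + 0.5·0.4965²)·7.7811] / (0.4965·√7.7811)
   = [0.562860 + 1.068004] / 1.384968 = 1.177546
d₂ = d₁ − σ√T = 1.177546 − 1.384968 = -0.207422
N(d₁) = 0.880511,  N(d₂) = 0.417840,  e^(−rT) = 0.896788
E₀ = V₀·N(d₁) − D·e^(−rT)·N(d₂)
   = 173.3903·0.880511 − 98.7593·0.896788·0.417840 = 115.665588
B₀ = V₀ − E₀ = 173.3903 − 115.665588 = 57.724712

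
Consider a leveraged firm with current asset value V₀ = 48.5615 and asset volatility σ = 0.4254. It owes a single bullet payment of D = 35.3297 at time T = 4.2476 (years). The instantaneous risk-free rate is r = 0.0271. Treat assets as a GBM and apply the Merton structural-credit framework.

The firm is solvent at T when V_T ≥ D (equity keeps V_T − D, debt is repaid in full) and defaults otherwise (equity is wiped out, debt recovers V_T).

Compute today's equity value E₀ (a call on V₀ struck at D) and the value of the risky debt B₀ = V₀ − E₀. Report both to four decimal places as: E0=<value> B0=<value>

d₁ = [ln(V₀/D) + (r + σ²/2)T] / (σ√T)
   = [ln(48.5615/35.3297) + (0.0271 + 0.5·0.4254²)·4.2476] / (0.4254·√4.2476)
   = [0.318107 + 0.499444] / 0.876737 = 0.932493
d₂ = d₁ − σ√T = 0.932493 − 0.876737 = 0.055756
N(d₁) = 0.824459,  N(d₂) = 0.522232,  e^(−rT) = 0.891268
E₀ = V₀·N(d₁) − D·e^(−rT)·N(d₂)
   = 48.5615·0.824459 − 35.3297·0.891268·0.522232 = 23.592808
B₀ = V₀ − E₀ = 48.5615 − 23.592808 = 24.968692

E0=23.5928 B0=24.9687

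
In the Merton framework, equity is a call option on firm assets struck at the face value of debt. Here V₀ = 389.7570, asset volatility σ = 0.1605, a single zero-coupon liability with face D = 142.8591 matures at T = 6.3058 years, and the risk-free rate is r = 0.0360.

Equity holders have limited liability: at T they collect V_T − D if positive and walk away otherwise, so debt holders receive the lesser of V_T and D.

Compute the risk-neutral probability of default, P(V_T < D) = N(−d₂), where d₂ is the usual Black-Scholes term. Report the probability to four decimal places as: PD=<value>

PD=0.0022

d₁ = [ln(V₀/D) + (r + σ²/2)T] / (σ√T)
   = [ln(389.7570/142.8591) + (0.0360 + 0.5·0.1605²)·6.3058] / (0.1605·√6.3058)
   = [1.003665 + 0.308228] / 0.403037 = 3.255017
d₂ = d₁ − σ√T = 3.255017 − 0.403037 = 2.851980
risk-neutral PD = N(−d₂) = N(-2.851980) = 0.002172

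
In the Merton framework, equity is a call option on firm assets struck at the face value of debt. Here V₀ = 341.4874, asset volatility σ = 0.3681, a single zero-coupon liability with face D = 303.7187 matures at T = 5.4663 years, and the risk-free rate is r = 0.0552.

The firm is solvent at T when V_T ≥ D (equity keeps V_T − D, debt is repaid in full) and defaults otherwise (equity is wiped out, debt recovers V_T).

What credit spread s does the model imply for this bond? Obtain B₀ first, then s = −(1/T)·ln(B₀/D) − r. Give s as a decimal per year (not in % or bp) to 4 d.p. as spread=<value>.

spread=0.0419

d₁ = [ln(V₀/D) + (r + σ²/2)T] / (σ√T)
   = [ln(341.4874/303.7187) + (0.0552 + 0.5·0.3681²)·5.4663] / (0.3681·√5.4663)
   = [0.117209 + 0.672075] / 0.860622 = 0.917108
d₂ = d₁ − σ√T = 0.917108 − 0.860622 = 0.056486
N(d₁) = 0.820457,  N(d₂) = 0.522523,  e^(−rT) = 0.739530
E₀ = V₀·N(d₁) − D·e^(−rT)·N(d₂)
   = 341.4874·0.820457 − 303.7187·0.739530·0.522523 = 162.812316
B₀ = V₀ − E₀ = 341.4874 − 162.812316 = 178.675084
spread = −(1/T)·ln(B₀/D) − r = −(1/5.4663)·ln(178.675084/303.7187) − 0.0552 = 0.04185522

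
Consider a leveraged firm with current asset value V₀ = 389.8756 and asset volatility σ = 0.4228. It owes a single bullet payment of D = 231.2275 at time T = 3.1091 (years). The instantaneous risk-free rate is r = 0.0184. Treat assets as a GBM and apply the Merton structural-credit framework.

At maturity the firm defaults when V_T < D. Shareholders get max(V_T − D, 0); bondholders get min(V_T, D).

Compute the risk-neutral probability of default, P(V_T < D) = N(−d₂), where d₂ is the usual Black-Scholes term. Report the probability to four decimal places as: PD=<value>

PD=0.3428

d₁ = [ln(V₀/D) + (r + σ²/2)T] / (σ√T)
   = [ln(389.8756/231.2275) + (0.0184 + 0.5·0.4228²)·3.1091] / (0.4228·√3.1091)
   = [0.522426 + 0.335099] / 0.745508 = 1.150255
d₂ = d₁ − σ√T = 1.150255 − 0.745508 = 0.404747
risk-neutral PD = N(−d₂) = N(-0.404747) = 0.342832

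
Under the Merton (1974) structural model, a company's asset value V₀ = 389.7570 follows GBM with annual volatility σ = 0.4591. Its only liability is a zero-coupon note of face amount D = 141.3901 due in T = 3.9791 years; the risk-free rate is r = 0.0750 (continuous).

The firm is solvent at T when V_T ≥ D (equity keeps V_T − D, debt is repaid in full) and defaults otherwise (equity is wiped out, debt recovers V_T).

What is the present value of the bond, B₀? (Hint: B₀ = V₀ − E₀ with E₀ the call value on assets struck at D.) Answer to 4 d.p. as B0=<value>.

d₁ = [ln(V₀/D) + (r + σ²/2)T] / (σ√T)
   = [ln(389.7570/141.3901) + (0.0750 + 0.5·0.4591²)·3.9791] / (0.4591·√3.9791)
   = [1.014001 + 0.717776] / 0.915798 = 1.891002
d₂ = d₁ − σ√T = 1.891002 − 0.915798 = 0.975204
N(d₁) = 0.970688,  N(d₂) = 0.835271,  e^(−rT) = 0.741980
E₀ = V₀·N(d₁) − D·e^(−rT)·N(d₂)
   = 389.7570·0.970688 − 141.3901·0.741980·0.835271 = 290.705310
B₀ = V₀ − E₀ = 389.7570 − 290.705310 = 99.051690

B0=99.0517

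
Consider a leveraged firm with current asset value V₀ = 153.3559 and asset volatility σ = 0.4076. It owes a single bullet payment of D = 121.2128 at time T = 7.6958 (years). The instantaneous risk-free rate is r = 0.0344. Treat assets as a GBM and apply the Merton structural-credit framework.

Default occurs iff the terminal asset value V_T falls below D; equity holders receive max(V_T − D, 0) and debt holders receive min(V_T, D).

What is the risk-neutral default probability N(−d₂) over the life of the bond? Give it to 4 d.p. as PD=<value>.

d₁ = [ln(V₀/D) + (r + σ²/2)T] / (σ√T)
   = [ln(153.3559/121.2128) + (0.0344 + 0.5·0.4076²)·7.6958] / (0.4076·√7.6958)
   = [0.235214 + 0.904017] / 1.130736 = 1.007513
d₂ = d₁ − σ√T = 1.007513 − 1.130736 = -0.123223
risk-neutral PD = N(−d₂) = N(0.123223) = 0.549035

PD=0.5490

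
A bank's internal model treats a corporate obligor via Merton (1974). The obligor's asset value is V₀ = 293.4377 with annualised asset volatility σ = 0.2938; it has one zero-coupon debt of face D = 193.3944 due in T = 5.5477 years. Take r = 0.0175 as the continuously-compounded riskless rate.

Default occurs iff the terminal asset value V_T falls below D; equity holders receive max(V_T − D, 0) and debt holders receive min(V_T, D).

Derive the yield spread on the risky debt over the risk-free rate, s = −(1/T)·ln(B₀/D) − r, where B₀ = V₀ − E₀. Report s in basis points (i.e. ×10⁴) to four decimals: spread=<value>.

spread=219.8482

d₁ = [ln(V₀/D) + (r + σ²/2)T] / (σ√T)
   = [ln(293.4377/193.3944) + (0.0175 + 0.5·0.2938²)·5.5477] / (0.2938·√5.5477)
   = [0.416934 + 0.336519] / 0.692003 = 1.088799
d₂ = d₁ − σ√T = 1.088799 − 0.692003 = 0.396796
N(d₁) = 0.861879,  N(d₂) = 0.654241,  e^(−rT) = 0.907479
E₀ = V₀·N(d₁) − D·e^(−rT)·N(d₂)
   = 293.4377·0.861879 − 193.3944·0.907479·0.654241 = 138.087540
B₀ = V₀ − E₀ = 293.4377 − 138.087540 = 155.350160
spread = −(1/T)·ln(B₀/D) − r = −(1/5.5477)·ln(155.350160/193.3944) − 0.0175 = 0.02198482
in basis points: 0.02198482 × 10⁴ = 219.8482 bp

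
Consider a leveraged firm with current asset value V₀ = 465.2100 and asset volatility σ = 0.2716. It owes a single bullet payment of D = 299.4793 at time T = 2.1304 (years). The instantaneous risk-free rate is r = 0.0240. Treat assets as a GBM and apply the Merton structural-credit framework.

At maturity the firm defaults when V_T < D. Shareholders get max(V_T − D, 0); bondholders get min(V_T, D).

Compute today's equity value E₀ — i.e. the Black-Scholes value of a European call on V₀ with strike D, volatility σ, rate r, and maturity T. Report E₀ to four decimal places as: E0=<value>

E0=188.0089

d₁ = [ln(V₀/D) + (r + σ²/2)T] / (σ√T)
   = [ln(465.2100/299.4793) + (0.0240 + 0.5·0.2716²)·2.1304] / (0.2716·√2.1304)
   = [0.440444 + 0.129706] / 0.396424 = 1.438230
d₂ = d₁ − σ√T = 1.438230 − 0.396424 = 1.041805
N(d₁) = 0.924816,  N(d₂) = 0.851249,  e^(−rT) = 0.950156
E₀ = V₀·N(d₁) − D·e^(−rT)·N(d₂)
   = 465.2100·0.924816 − 299.4793·0.950156·0.851249 = 188.008906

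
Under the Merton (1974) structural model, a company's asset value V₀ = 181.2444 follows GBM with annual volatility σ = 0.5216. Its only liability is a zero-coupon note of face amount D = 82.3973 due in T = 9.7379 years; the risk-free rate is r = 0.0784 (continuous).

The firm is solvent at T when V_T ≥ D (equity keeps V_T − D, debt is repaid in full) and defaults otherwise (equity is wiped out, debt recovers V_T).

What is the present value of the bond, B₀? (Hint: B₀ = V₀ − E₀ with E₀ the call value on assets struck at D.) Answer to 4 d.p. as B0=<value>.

B0=28.3269

d₁ = [ln(V₀/D) + (r + σ²/2)T] / (σ√T)
   = [ln(181.2444/82.3973) + (0.0784 + 0.5·0.5216²)·9.7379] / (0.5216·√9.7379)
   = [0.788294 + 2.088130] / 1.627685 = 1.767187
d₂ = d₁ − σ√T = 1.767187 − 1.627685 = 0.139503
N(d₁) = 0.961402,  N(d₂) = 0.555474,  e^(−rT) = 0.466055
E₀ = V₀·N(d₁) − D·e^(−rT)·N(d₂)
   = 181.2444·0.961402 − 82.3973·0.466055·0.555474 = 152.917530
B₀ = V₀ − E₀ = 181.2444 − 152.917530 = 28.326870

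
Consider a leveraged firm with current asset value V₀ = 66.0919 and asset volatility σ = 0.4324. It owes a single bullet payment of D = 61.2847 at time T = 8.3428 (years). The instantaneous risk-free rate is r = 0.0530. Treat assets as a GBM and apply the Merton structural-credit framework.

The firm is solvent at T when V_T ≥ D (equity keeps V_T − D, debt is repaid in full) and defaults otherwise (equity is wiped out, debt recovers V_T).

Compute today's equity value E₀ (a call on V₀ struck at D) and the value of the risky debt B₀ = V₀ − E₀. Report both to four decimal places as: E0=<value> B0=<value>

d₁ = [ln(V₀/D) + (r + σ²/2)T] / (σ√T)
   = [ln(66.0919/61.2847) + (0.0530 + 0.5·0.4324²)·8.3428] / (0.4324·√8.3428)
   = [0.075516 + 1.222094] / 1.248940 = 1.038969
d₂ = d₁ − σ√T = 1.038969 − 1.248940 = -0.209971
N(d₁) = 0.850590,  N(d₂) = 0.416845,  e^(−rT) = 0.642641
E₀ = V₀·N(d₁) − D·e^(−rT)·N(d₂)
   = 66.0919·0.850590 − 61.2847·0.642641·0.416845 = 39.800073
B₀ = V₀ − E₀ = 66.0919 − 39.800073 = 26.291827

E0=39.8001 B0=26.2918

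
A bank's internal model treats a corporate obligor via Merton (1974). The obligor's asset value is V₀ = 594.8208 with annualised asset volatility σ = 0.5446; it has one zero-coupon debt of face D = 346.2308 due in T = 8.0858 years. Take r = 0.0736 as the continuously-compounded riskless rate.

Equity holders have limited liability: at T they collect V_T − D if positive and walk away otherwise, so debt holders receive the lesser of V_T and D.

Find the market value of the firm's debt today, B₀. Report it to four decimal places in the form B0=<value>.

d₁ = [ln(V₀/D) + (r + σ²/2)T] / (σ√T)
   = [ln(594.8208/346.2308) + (0.0736 + 0.5·0.5446²)·8.0858] / (0.5446·√8.0858)
   = [0.541155 + 1.794195] / 1.548600 = 1.508040
d₂ = d₁ − σ√T = 1.508040 − 1.548600 = -0.040560
N(d₁) = 0.934228,  N(d₂) = 0.483823,  e^(−rT) = 0.551499
E₀ = V₀·N(d₁) − D·e^(−rT)·N(d₂)
   = 594.8208·0.934228 − 346.2308·0.551499·0.483823 = 463.313991
B₀ = V₀ − E₀ = 594.8208 − 463.313991 = 131.506809

B0=131.5068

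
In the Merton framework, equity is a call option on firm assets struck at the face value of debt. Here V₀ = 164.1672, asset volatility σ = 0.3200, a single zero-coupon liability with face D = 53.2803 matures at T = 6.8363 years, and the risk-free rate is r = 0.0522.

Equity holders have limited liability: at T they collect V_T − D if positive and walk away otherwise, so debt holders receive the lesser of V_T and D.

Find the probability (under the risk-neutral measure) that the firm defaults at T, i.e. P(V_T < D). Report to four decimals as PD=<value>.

d₁ = [ln(V₀/D) + (r + σ²/2)T] / (σ√T)
   = [ln(164.1672/53.2803) + (0.0522 + 0.5·0.3200²)·6.8363] / (0.3200·√6.8363)
   = [1.125319 + 0.706873] / 0.836682 = 2.189830
d₂ = d₁ − σ√T = 2.189830 − 0.836682 = 1.353148
risk-neutral PD = N(−d₂) = N(-1.353148) = 0.088004

PD=0.0880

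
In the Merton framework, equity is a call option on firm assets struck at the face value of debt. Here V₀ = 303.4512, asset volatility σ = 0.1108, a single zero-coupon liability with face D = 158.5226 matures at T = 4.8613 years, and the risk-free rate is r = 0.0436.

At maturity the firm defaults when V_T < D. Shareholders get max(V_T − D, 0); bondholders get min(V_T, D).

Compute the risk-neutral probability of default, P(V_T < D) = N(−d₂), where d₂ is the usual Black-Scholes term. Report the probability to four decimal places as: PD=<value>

d₁ = [ln(V₀/D) + (r + σ²/2)T] / (σ√T)
   = [ln(303.4512/158.5226) + (0.0436 + 0.5·0.1108²)·4.8613] / (0.1108·√4.8613)
   = [0.649324 + 0.241793] / 0.244296 = 3.647695
d₂ = d₁ − σ√T = 3.647695 − 0.244296 = 3.403399
risk-neutral PD = N(−d₂) = N(-3.403399) = 0.000333

PD=0.0003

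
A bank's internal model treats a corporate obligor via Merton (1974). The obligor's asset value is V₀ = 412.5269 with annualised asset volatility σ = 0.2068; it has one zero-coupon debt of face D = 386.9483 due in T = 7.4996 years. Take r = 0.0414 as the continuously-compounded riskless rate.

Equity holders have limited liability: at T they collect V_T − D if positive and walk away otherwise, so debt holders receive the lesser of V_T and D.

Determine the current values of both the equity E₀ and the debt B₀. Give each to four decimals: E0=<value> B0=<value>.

d₁ = [ln(V₀/D) + (r + σ²/2)T] / (σ√T)
   = [ln(412.5269/386.9483) + (0.0414 + 0.5·0.2068²)·7.4996] / (0.2068·√7.4996)
   = [0.064010 + 0.470848] / 0.566330 = 0.944429
d₂ = d₁ − σ√T = 0.944429 − 0.566330 = 0.378099
N(d₁) = 0.827525,  N(d₂) = 0.647322,  e^(−rT) = 0.733092
E₀ = V₀·N(d₁) − D·e^(−rT)·N(d₂)
   = 412.5269·0.827525 − 386.9483·0.733092·0.647322 = 157.751269
B₀ = V₀ − E₀ = 412.5269 − 157.751269 = 254.775631

E0=157.7513 B0=254.7756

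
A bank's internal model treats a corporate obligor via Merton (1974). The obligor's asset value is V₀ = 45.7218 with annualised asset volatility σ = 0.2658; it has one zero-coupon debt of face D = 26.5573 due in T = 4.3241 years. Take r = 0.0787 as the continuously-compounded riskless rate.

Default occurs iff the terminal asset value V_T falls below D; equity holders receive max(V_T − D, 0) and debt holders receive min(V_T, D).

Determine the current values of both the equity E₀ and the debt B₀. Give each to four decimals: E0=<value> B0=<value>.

E0=27.1932 B0=18.5286

d₁ = [ln(V₀/D) + (r + σ²/2)T] / (σ√T)
   = [ln(45.7218/26.5573) + (0.0787 + 0.5·0.2658²)·4.3241] / (0.2658·√4.3241)
   = [0.543271 + 0.493055] / 0.552717 = 1.874965
d₂ = d₁ − σ√T = 1.874965 − 0.552717 = 1.322248
N(d₁) = 0.969601,  N(d₂) = 0.906957,  e^(−rT) = 0.711552
E₀ = V₀·N(d₁) − D·e^(−rT)·N(d₂)
   = 45.7218·0.969601 − 26.5573·0.711552·0.906957 = 27.193232
B₀ = V₀ − E₀ = 45.7218 − 27.193232 = 18.528568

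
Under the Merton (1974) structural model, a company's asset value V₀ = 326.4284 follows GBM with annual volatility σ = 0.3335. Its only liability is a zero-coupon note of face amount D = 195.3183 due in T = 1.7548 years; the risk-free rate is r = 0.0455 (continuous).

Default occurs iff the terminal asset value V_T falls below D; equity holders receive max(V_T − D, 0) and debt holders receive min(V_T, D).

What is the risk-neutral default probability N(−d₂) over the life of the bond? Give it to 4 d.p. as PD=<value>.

d₁ = [ln(V₀/D) + (r + σ²/2)T] / (σ√T)
   = [ln(326.4284/195.3183) + (0.0455 + 0.5·0.3335²)·1.7548] / (0.3335·√1.7548)
   = [0.513580 + 0.177430] / 0.441784 = 1.564136
d₂ = d₁ − σ√T = 1.564136 − 0.441784 = 1.122353
risk-neutral PD = N(−d₂) = N(-1.122353) = 0.130856

PD=0.1309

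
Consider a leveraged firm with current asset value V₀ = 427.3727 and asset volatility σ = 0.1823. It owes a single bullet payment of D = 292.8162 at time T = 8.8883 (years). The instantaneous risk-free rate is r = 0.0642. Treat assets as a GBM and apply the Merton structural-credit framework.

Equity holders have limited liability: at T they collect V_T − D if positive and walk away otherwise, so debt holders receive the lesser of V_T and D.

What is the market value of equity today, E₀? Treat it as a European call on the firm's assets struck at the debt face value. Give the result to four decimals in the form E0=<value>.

E0=264.1799

d₁ = [ln(V₀/D) + (r + σ²/2)T] / (σ√T)
   = [ln(427.3727/292.8162) + (0.0642 + 0.5·0.1823²)·8.8883] / (0.1823·√8.8883)
   = [0.378111 + 0.718323] / 0.543496 = 2.017374
d₂ = d₁ − σ√T = 2.017374 − 0.543496 = 1.473879
N(d₁) = 0.978172,  N(d₂) = 0.929743,  e^(−rT) = 0.565170
E₀ = V₀·N(d₁) − D·e^(−rT)·N(d₂)
   = 427.3727·0.978172 − 292.8162·0.565170·0.929743 = 264.179918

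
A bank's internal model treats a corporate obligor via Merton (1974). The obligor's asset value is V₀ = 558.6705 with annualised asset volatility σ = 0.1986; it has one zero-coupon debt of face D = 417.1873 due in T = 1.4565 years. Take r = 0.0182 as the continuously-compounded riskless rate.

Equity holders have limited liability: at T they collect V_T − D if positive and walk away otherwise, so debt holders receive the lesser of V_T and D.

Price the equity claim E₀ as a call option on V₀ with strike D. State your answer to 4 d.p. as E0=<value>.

d₁ = [ln(V₀/D) + (r + σ²/2)T] / (σ√T)
   = [ln(558.6705/417.1873) + (0.0182 + 0.5·0.1986²)·1.4565] / (0.1986·√1.4565)
   = [0.292025 + 0.055232] / 0.239681 = 1.448825
d₂ = d₁ − σ√T = 1.448825 − 0.239681 = 1.209143
N(d₁) = 0.926307,  N(d₂) = 0.886696,  e^(−rT) = 0.973840
E₀ = V₀·N(d₁) − D·e^(−rT)·N(d₂)
   = 558.6705·0.926307 − 417.1873·0.973840·0.886696 = 157.258976

E0=157.2590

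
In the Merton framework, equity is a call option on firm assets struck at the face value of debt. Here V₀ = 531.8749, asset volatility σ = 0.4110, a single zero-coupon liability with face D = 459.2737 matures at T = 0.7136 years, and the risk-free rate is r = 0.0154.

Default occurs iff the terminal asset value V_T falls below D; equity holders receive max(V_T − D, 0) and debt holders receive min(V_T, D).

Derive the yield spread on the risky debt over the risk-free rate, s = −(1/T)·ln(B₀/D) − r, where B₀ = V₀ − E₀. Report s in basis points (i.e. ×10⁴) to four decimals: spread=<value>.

d₁ = [ln(V₀/D) + (r + σ²/2)T] / (σ√T)
   = [ln(531.8749/459.2737) + (0.0154 + 0.5·0.4110²)·0.7136] / (0.4110·√0.7136)
   = [0.146762 + 0.071260] / 0.347192 = 0.627960
d₂ = d₁ − σ√T = 0.627960 − 0.347192 = 0.280768
N(d₁) = 0.734985,  N(d₂) = 0.610556,  e^(−rT) = 0.989071
E₀ = V₀·N(d₁) − D·e^(−rT)·N(d₂)
   = 531.8749·0.734985 − 459.2737·0.989071·0.610556 = 113.572440
B₀ = V₀ − E₀ = 531.8749 − 113.572440 = 418.302460
spread = −(1/T)·ln(B₀/D) − r = −(1/0.7136)·ln(418.302460/459.2737) − 0.0154 = 0.11554390
in basis points: 0.11554390 × 10⁴ = 1155.4390 bp

spread=1155.4390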